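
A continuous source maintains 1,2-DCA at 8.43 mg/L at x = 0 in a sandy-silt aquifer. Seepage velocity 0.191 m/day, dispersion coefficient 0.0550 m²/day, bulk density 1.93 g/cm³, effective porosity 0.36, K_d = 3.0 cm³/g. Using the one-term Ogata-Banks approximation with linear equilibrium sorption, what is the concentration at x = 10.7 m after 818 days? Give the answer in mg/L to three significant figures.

2.10 mg/L

Retardation factor R = 1 + ρ_b·K_d/n = 1 + 1.93 × 3.0/0.36 = 17.08.
Sorption retards both mechanisms: v_R = v/R = 0.01118 m/day, D_R = D/R = 0.003220 m²/day.
v_R·t = 0.01118 × 818 = 9.14524 m; 2√(D_R t) = 3.246 m; argument = (10.7 − 9.14524)/3.246 = 0.4790.
C = C₀ × ½·erfc(0.4790) = 8.43 × 0.2491 = 2.10 mg/L.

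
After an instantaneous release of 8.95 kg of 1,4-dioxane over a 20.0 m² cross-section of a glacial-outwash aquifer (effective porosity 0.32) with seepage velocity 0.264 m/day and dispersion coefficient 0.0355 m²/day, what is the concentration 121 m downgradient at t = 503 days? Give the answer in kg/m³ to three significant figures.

For an instantaneous plane source, C(x,t) = M/(n_e·A·√(4πDt)) · exp(−(x−vt)²/(4Dt)), with n_e·A the pore (flow) area.
Plume center vt = 0.264 × 503 = 132.792 m, so the well at 121 m is 11.792 m upgradient of the peak.
√(4πDt) = 14.98 m, giving peak height M/(n_e·A·√(4πDt)) = 8.95/(0.32 × 20.0 × 14.98) = 0.09335 kg/m³.
(x−vt)²/(4Dt) = (-11.792)²/(4 × 0.0355 × 503) = 1.947; exp(−1.947) = 0.1427.
C = 0.09335 × 0.1427 = 0.0133 kg/m³.

0.0133 kg/m³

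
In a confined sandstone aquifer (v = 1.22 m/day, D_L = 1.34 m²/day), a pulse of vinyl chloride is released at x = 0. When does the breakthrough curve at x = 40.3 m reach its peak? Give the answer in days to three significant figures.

32.1 days

For the 1D instantaneous-source solution, setting ∂C/∂t = 0 at fixed x gives v²t² + 2Dt − x² = 0, so t = (√(D² + v²x²) − D)/v².
√(D² + v²x²) = √(1.34² + 1.22² × 40.3²) = 49.18; v² = 1.4884.
t = (49.18 − 1.34)/1.4884 = 32.1 days (vs. the pure-advection estimate x/v = 33.0 d).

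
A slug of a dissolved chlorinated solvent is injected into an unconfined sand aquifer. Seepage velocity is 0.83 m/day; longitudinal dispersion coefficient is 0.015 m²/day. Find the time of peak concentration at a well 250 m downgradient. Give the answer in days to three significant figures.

301 days

For the 1D instantaneous-source solution, setting ∂C/∂t = 0 at fixed x gives v²t² + 2Dt − x² = 0, so t = (√(D² + v²x²) − D)/v².
√(D² + v²x²) = √(0.015² + 0.83² × 250²) = 207.5; v² = 0.6889.
t = (207.5 − 0.015)/0.6889 = 301 days (vs. the pure-advection estimate x/v = 301 d).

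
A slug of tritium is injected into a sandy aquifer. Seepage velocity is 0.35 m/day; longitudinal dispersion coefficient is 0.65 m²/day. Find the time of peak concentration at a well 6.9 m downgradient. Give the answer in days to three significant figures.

For the 1D instantaneous-source solution, setting ∂C/∂t = 0 at fixed x gives v²t² + 2Dt − x² = 0, so t = (√(D² + v²x²) − D)/v².
√(D² + v²x²) = √(0.65² + 0.35² × 6.9²) = 2.501; v² = 0.1225.
t = (2.501 − 0.65)/0.1225 = 15.1 days (vs. the pure-advection estimate x/v = 19.7 d).

15.1 days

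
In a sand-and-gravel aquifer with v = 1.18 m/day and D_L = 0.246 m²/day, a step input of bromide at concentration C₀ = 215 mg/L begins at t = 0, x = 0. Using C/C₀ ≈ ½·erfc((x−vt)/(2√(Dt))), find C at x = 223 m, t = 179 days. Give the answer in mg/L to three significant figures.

22.5 mg/L

For a continuous step input, C/C₀ ≈ ½·erfc((x−vt)/(2√(Dt))).
vt = 1.18 × 179 = 211.22 m and 2√(Dt) = 2√(0.246 × 179) = 13.27 m.
Argument (x−vt)/(2√(Dt)) = (223 − 211.22)/13.27 = 0.8877; ½·erfc(0.8877) = 0.1047.
C = 215 × 0.1047 = 22.5 mg/L.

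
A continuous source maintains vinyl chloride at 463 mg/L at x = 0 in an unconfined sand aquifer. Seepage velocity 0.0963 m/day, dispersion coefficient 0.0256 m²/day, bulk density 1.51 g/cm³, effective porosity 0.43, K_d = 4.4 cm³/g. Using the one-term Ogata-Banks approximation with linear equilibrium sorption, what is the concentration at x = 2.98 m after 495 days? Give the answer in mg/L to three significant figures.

219 mg/L

Retardation factor R = 1 + ρ_b·K_d/n = 1 + 1.51 × 4.4/0.43 = 16.45.
Sorption retards both mechanisms: v_R = v/R = 0.005854 m/day, D_R = D/R = 0.001556 m²/day.
v_R·t = 0.005854 × 495 = 2.89773 m; 2√(D_R t) = 1.755 m; argument = (2.98 − 2.89773)/1.755 = 0.04688.
C = C₀ × ½·erfc(0.04688) = 463 × 0.4736 = 219 mg/L.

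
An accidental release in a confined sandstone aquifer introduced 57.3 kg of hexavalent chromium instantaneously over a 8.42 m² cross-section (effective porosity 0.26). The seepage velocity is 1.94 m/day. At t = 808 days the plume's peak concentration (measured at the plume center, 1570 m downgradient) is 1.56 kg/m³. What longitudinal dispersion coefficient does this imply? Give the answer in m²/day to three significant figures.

0.0277 m²/day

At the plume center C_max = M/(n_e·A·√(4πDt)), so D = M²/(4πt·(n_e·A·C_max)²).
n_e·A·C_max = 0.26 × 8.42 × 1.56 = 3.415 kg/m.
D = 57.3²/(4π × 808 × 3.415²) = 0.0277 m²/day.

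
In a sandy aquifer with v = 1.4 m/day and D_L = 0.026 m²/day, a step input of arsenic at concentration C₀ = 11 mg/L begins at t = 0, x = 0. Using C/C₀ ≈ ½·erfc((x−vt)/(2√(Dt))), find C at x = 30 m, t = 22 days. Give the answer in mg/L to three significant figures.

For a continuous step input, C/C₀ ≈ ½·erfc((x−vt)/(2√(Dt))).
vt = 1.4 × 22 = 30.8 m and 2√(Dt) = 2√(0.026 × 22) = 1.513 m.
Argument (x−vt)/(2√(Dt)) = (30 − 30.8)/1.513 = -0.5288; ½·erfc(-0.5288) = 0.7727.
C = 11 × 0.7727 = 8.50 mg/L.

8.50 mg/L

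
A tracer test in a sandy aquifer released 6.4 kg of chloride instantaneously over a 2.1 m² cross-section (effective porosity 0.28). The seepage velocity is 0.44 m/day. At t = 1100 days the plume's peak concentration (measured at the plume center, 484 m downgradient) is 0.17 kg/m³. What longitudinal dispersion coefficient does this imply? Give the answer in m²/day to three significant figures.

0.297 m²/day

At the plume center C_max = M/(n_e·A·√(4πDt)), so D = M²/(4πt·(n_e·A·C_max)²).
n_e·A·C_max = 0.28 × 2.1 × 0.17 = 0.09996 kg/m.
D = 6.4²/(4π × 1100 × 0.09996²) = 0.297 m²/day.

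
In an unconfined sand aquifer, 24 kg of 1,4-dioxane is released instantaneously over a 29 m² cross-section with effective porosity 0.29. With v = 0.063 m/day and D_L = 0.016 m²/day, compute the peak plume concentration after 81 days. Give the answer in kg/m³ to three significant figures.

The peak of an instantaneous 1D plume sits at x = vt; there the Gaussian factor is 1 and C_max = M/(n_e·A·√(4πDt)), where n_e·A is the pore area the mass is dissolved in.
√(4πDt) = √(4π × 0.016 × 81) = 4.036 m, so C_max = 24/(0.29 × 29 × 4.036) = 0.707 kg/m³.

0.707 kg/m³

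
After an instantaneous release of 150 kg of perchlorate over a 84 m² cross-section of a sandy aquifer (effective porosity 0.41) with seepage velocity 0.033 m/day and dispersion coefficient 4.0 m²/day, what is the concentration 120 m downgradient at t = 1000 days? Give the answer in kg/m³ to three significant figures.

For an instantaneous plane source, C(x,t) = M/(n_e·A·√(4πDt)) · exp(−(x−vt)²/(4Dt)), with n_e·A the pore (flow) area.
Plume center vt = 0.033 × 1000 = 33 m, so the well at 120 m is 87 m downgradient of the peak.
√(4πDt) = 224.2 m, giving peak height M/(n_e·A·√(4πDt)) = 150/(0.41 × 84 × 224.2) = 0.01943 kg/m³.
(x−vt)²/(4Dt) = (87)²/(4 × 4.0 × 1000) = 0.4731; exp(−0.4731) = 0.6231.
C = 0.01943 × 0.6231 = 0.0121 kg/m³.

0.0121 kg/m³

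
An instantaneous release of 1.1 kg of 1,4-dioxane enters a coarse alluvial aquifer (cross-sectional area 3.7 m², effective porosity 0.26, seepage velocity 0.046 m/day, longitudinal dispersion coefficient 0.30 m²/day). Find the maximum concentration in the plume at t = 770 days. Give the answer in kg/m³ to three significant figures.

The peak of an instantaneous 1D plume sits at x = vt; there the Gaussian factor is 1 and C_max = M/(n_e·A·√(4πDt)), where n_e·A is the pore area the mass is dissolved in.
√(4πDt) = √(4π × 0.30 × 770) = 53.88 m, so C_max = 1.1/(0.26 × 3.7 × 53.88) = 0.0212 kg/m³.

0.0212 kg/m³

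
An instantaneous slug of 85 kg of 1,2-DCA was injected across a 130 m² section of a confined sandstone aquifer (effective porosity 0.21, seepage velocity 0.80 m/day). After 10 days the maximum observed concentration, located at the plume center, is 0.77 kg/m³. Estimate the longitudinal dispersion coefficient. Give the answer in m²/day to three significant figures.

0.130 m²/day

At the plume center C_max = M/(n_e·A·√(4πDt)), so D = M²/(4πt·(n_e·A·C_max)²).
n_e·A·C_max = 0.21 × 130 × 0.77 = 21.02 kg/m.
D = 85²/(4π × 10 × 21.02²) = 0.130 m²/day.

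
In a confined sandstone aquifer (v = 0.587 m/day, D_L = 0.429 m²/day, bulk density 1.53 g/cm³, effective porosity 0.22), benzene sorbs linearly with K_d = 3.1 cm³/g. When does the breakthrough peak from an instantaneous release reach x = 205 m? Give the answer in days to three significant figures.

Retardation factor R = 1 + ρ_b·K_d/n = 1 + 1.53 × 3.1/0.22 = 22.56.
Sorption retards both mechanisms: v_R = v/R = 0.02602 m/day, D_R = D/R = 0.01902 m²/day.
Peak time from v_R²t² + 2D_R t − x² = 0: t = (√(D_R² + v_R²x²) − D_R)/v_R².
√(D_R² + v_R²x²) = √(0.01902² + 0.02602² × 205²) = 5.334; v_R² = 0.0006770.
t = (5.334 − 0.01902)/0.0006770 = 7850 days.

7850 days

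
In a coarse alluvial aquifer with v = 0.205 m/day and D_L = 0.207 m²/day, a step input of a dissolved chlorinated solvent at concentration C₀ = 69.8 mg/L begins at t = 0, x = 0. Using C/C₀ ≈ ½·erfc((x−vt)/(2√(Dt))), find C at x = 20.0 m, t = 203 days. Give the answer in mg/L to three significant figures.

For a continuous step input, C/C₀ ≈ ½·erfc((x−vt)/(2√(Dt))).
vt = 0.205 × 203 = 41.615 m and 2√(Dt) = 2√(0.207 × 203) = 12.96 m.
Argument (x−vt)/(2√(Dt)) = (20.0 − 41.615)/12.96 = -1.668; ½·erfc(-1.668) = 0.9908.
C = 69.8 × 0.9908 = 69.2 mg/L.

69.2 mg/L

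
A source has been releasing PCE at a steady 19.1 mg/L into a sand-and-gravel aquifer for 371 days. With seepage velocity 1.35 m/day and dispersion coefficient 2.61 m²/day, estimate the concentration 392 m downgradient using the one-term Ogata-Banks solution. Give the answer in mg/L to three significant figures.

19.0 mg/L

For a continuous step input, C/C₀ ≈ ½·erfc((x−vt)/(2√(Dt))).
vt = 1.35 × 371 = 500.85 m and 2√(Dt) = 2√(2.61 × 371) = 62.24 m.
Argument (x−vt)/(2√(Dt)) = (392 − 500.85)/62.24 = -1.749; ½·erfc(-1.749) = 0.9933.
C = 19.1 × 0.9933 = 19.0 mg/L.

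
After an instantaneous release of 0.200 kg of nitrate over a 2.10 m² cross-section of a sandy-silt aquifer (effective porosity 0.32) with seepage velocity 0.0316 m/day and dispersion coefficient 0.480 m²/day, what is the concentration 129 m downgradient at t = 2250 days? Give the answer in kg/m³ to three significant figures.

For an instantaneous plane source, C(x,t) = M/(n_e·A·√(4πDt)) · exp(−(x−vt)²/(4Dt)), with n_e·A the pore (flow) area.
Plume center vt = 0.0316 × 2250 = 71.1 m, so the well at 129 m is 57.9 m downgradient of the peak.
√(4πDt) = 116.5 m, giving peak height M/(n_e·A·√(4πDt)) = 0.200/(0.32 × 2.10 × 116.5) = 0.002555 kg/m³.
(x−vt)²/(4Dt) = (57.9)²/(4 × 0.480 × 2250) = 0.7760; exp(−0.7760) = 0.4602.
C = 0.002555 × 0.4602 = 0.00118 kg/m³.

0.00118 kg/m³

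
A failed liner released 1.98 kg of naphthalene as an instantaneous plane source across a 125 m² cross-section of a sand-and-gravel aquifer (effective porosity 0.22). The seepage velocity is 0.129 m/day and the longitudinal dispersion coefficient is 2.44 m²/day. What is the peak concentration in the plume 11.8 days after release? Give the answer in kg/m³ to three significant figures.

The peak of an instantaneous 1D plume sits at x = vt; there the Gaussian factor is 1 and C_max = M/(n_e·A·√(4πDt)), where n_e·A is the pore area the mass is dissolved in.
√(4πDt) = √(4π × 2.44 × 11.8) = 19.02 m, so C_max = 1.98/(0.22 × 125 × 19.02) = 0.00379 kg/m³.

0.00379 kg/m³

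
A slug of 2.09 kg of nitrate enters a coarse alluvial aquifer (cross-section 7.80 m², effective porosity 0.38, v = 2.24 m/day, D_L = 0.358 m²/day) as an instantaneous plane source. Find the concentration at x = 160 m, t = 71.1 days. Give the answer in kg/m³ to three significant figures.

0.0392 kg/m³

For an instantaneous plane source, C(x,t) = M/(n_e·A·√(4πDt)) · exp(−(x−vt)²/(4Dt)), with n_e·A the pore (flow) area.
Plume center vt = 2.24 × 71.1 = 159.264 m, so the well at 160 m is 0.736 m downgradient of the peak.
√(4πDt) = 17.88 m, giving peak height M/(n_e·A·√(4πDt)) = 2.09/(0.38 × 7.80 × 17.88) = 0.03944 kg/m³.
(x−vt)²/(4Dt) = (0.736)²/(4 × 0.358 × 71.1) = 0.005320; exp(−0.005320) = 0.9947.
C = 0.03944 × 0.9947 = 0.0392 kg/m³.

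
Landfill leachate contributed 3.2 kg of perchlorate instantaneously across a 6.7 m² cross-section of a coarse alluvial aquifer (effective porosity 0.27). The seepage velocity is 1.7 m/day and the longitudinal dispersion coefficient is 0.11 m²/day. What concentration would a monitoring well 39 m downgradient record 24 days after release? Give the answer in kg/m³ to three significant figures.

For an instantaneous plane source, C(x,t) = M/(n_e·A·√(4πDt)) · exp(−(x−vt)²/(4Dt)), with n_e·A the pore (flow) area.
Plume center vt = 1.7 × 24 = 40.8 m, so the well at 39 m is 1.8 m upgradient of the peak.
√(4πDt) = 5.760 m, giving peak height M/(n_e·A·√(4πDt)) = 3.2/(0.27 × 6.7 × 5.760) = 0.3071 kg/m³.
(x−vt)²/(4Dt) = (-1.8)²/(4 × 0.11 × 24) = 0.3068; exp(−0.3068) = 0.7358.
C = 0.3071 × 0.7358 = 0.226 kg/m³.

0.226 kg/m³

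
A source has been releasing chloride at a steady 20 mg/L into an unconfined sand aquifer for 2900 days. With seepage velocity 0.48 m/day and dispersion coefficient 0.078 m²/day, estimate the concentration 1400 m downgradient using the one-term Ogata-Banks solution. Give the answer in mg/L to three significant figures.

For a continuous step input, C/C₀ ≈ ½·erfc((x−vt)/(2√(Dt))).
vt = 0.48 × 2900 = 1392 m and 2√(Dt) = 2√(0.078 × 2900) = 30.08 m.
Argument (x−vt)/(2√(Dt)) = (1400 − 1392)/30.08 = 0.2660; ½·erfc(0.2660) = 0.3534.
C = 20 × 0.3534 = 7.07 mg/L.

7.07 mg/L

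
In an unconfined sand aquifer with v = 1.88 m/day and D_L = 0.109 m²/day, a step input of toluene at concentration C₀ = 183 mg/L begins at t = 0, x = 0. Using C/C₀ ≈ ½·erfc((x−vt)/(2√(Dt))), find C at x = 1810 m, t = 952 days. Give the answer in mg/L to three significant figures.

For a continuous step input, C/C₀ ≈ ½·erfc((x−vt)/(2√(Dt))).
vt = 1.88 × 952 = 1789.76 m and 2√(Dt) = 2√(0.109 × 952) = 20.37 m.
Argument (x−vt)/(2√(Dt)) = (1810 − 1789.76)/20.37 = 0.9936; ½·erfc(0.9936) = 0.07999.
C = 183 × 0.07999 = 14.6 mg/L.

14.6 mg/L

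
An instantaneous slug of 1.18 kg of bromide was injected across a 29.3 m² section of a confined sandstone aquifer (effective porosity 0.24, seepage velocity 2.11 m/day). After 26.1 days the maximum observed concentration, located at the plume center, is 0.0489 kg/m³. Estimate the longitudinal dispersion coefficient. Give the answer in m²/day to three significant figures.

0.0359 m²/day

At the plume center C_max = M/(n_e·A·√(4πDt)), so D = M²/(4πt·(n_e·A·C_max)²).
n_e·A·C_max = 0.24 × 29.3 × 0.0489 = 0.3439 kg/m.
D = 1.18²/(4π × 26.1 × 0.3439²) = 0.0359 m²/day.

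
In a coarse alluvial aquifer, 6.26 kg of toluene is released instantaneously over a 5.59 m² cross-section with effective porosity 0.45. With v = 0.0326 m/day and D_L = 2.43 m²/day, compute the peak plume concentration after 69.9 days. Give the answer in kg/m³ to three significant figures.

The peak of an instantaneous 1D plume sits at x = vt; there the Gaussian factor is 1 and C_max = M/(n_e·A·√(4πDt)), where n_e·A is the pore area the mass is dissolved in.
√(4πDt) = √(4π × 2.43 × 69.9) = 46.20 m, so C_max = 6.26/(0.45 × 5.59 × 46.20) = 0.0539 kg/m³.

0.0539 kg/m³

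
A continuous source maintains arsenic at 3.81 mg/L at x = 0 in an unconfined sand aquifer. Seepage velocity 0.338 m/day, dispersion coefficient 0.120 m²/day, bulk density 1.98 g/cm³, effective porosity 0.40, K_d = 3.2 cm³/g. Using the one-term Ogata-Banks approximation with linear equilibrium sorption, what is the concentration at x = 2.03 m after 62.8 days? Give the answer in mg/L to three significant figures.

0.792 mg/L

Retardation factor R = 1 + ρ_b·K_d/n = 1 + 1.98 × 3.2/0.40 = 16.84.
Sorption retards both mechanisms: v_R = v/R = 0.02007 m/day, D_R = D/R = 0.007126 m²/day.
v_R·t = 0.02007 × 62.8 = 1.260396 m; 2√(D_R t) = 1.338 m; argument = (2.03 − 1.260396)/1.338 = 0.5752.
C = C₀ × ½·erfc(0.5752) = 3.81 × 0.2080 = 0.792 mg/L.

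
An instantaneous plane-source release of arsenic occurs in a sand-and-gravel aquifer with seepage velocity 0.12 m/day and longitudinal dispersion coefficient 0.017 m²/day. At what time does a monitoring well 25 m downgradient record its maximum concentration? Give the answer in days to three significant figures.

For the 1D instantaneous-source solution, setting ∂C/∂t = 0 at fixed x gives v²t² + 2Dt − x² = 0, so t = (√(D² + v²x²) − D)/v².
√(D² + v²x²) = √(0.017² + 0.12² × 25²) = 3.000; v² = 0.0144.
t = (3.000 − 0.017)/0.0144 = 207 days (vs. the pure-advection estimate x/v = 208 d).

207 days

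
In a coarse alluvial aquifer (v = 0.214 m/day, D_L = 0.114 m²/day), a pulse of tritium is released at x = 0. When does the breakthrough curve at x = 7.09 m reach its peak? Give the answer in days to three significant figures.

30.7 days

For the 1D instantaneous-source solution, setting ∂C/∂t = 0 at fixed x gives v²t² + 2Dt − x² = 0, so t = (√(D² + v²x²) − D)/v².
√(D² + v²x²) = √(0.114² + 0.214² × 7.09²) = 1.522; v² = 0.045796.
t = (1.522 − 0.114)/0.045796 = 30.7 days (vs. the pure-advection estimate x/v = 33.1 d).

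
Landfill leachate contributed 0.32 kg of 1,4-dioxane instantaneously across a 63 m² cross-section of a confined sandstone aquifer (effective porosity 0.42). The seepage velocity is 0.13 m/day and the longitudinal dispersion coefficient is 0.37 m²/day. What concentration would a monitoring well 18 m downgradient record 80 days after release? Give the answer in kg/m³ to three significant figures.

0.000385 kg/m³

For an instantaneous plane source, C(x,t) = M/(n_e·A·√(4πDt)) · exp(−(x−vt)²/(4Dt)), with n_e·A the pore (flow) area.
Plume center vt = 0.13 × 80 = 10.4 m, so the well at 18 m is 7.6 m downgradient of the peak.
√(4πDt) = 19.29 m, giving peak height M/(n_e·A·√(4πDt)) = 0.32/(0.42 × 63 × 19.29) = 0.0006269 kg/m³.
(x−vt)²/(4Dt) = (7.6)²/(4 × 0.37 × 80) = 0.4878; exp(−0.4878) = 0.6140.
C = 0.0006269 × 0.6140 = 0.000385 kg/m³.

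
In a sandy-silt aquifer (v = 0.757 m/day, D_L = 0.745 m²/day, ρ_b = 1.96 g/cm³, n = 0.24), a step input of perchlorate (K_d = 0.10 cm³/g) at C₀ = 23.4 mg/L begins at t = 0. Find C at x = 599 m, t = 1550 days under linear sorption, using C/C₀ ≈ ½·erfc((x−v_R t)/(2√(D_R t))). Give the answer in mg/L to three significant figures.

Retardation factor R = 1 + ρ_b·K_d/n = 1 + 1.96 × 0.10/0.24 = 1.817.
Sorption retards both mechanisms: v_R = v/R = 0.4166 m/day, D_R = D/R = 0.4100 m²/day.
v_R·t = 0.4166 × 1550 = 645.73 m; 2√(D_R t) = 50.42 m; argument = (599 − 645.73)/50.42 = -0.9268.
C = C₀ × ½·erfc(-0.9268) = 23.4 × 0.9050 = 21.2 mg/L.

21.2 mg/L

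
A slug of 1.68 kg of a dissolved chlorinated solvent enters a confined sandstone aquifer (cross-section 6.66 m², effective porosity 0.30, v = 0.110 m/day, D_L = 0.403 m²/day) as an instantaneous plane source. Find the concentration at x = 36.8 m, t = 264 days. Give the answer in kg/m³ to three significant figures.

0.0200 kg/m³

For an instantaneous plane source, C(x,t) = M/(n_e·A·√(4πDt)) · exp(−(x−vt)²/(4Dt)), with n_e·A the pore (flow) area.
Plume center vt = 0.110 × 264 = 29.04 m, so the well at 36.8 m is 7.76 m downgradient of the peak.
√(4πDt) = 36.56 m, giving peak height M/(n_e·A·√(4πDt)) = 1.68/(0.30 × 6.66 × 36.56) = 0.02300 kg/m³.
(x−vt)²/(4Dt) = (7.76)²/(4 × 0.403 × 264) = 0.1415; exp(−0.1415) = 0.8681.
C = 0.02300 × 0.8681 = 0.0200 kg/m³.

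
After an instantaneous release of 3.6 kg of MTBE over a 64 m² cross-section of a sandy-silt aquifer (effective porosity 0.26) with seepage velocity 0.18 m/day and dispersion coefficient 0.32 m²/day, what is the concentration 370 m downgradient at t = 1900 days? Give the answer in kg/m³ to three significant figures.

For an instantaneous plane source, C(x,t) = M/(n_e·A·√(4πDt)) · exp(−(x−vt)²/(4Dt)), with n_e·A the pore (flow) area.
Plume center vt = 0.18 × 1900 = 342 m, so the well at 370 m is 28 m downgradient of the peak.
√(4πDt) = 87.41 m, giving peak height M/(n_e·A·√(4πDt)) = 3.6/(0.26 × 64 × 87.41) = 0.002475 kg/m³.
(x−vt)²/(4Dt) = (28)²/(4 × 0.32 × 1900) = 0.3224; exp(−0.3224) = 0.7244.
C = 0.002475 × 0.7244 = 0.00179 kg/m³.

0.00179 kg/m³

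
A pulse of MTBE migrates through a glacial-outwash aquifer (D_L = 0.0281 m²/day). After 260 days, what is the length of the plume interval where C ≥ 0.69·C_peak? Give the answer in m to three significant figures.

The plume is Gaussian with σ = √(2Dt) = √(2 × 0.0281 × 260) = 3.823 m.
C/C_peak = exp(−Δx²/(2σ²)) = 0.69 ⇒ Δx = σ·√(−2 ln 0.69) = 3.823 × 0.8615 = 3.294 m.
Width = 2Δx = 6.59 m.

6.59 m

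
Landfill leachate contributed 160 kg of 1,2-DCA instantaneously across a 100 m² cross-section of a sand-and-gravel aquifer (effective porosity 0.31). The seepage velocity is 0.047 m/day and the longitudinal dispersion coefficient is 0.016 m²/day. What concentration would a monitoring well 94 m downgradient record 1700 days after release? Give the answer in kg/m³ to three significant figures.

For an instantaneous plane source, C(x,t) = M/(n_e·A·√(4πDt)) · exp(−(x−vt)²/(4Dt)), with n_e·A the pore (flow) area.
Plume center vt = 0.047 × 1700 = 79.9 m, so the well at 94 m is 14.1 m downgradient of the peak.
√(4πDt) = 18.49 m, giving peak height M/(n_e·A·√(4πDt)) = 160/(0.31 × 100 × 18.49) = 0.2791 kg/m³.
(x−vt)²/(4Dt) = (14.1)²/(4 × 0.016 × 1700) = 1.827; exp(−1.827) = 0.1609.
C = 0.2791 × 0.1609 = 0.0449 kg/m³.

0.0449 kg/m³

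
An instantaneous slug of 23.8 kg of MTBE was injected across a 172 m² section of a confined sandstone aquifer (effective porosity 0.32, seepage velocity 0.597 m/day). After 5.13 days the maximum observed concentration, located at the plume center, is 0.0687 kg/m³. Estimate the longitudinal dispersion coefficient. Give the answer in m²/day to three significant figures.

At the plume center C_max = M/(n_e·A·√(4πDt)), so D = M²/(4πt·(n_e·A·C_max)²).
n_e·A·C_max = 0.32 × 172 × 0.0687 = 3.781 kg/m.
D = 23.8²/(4π × 5.13 × 3.781²) = 0.615 m²/day.

0.615 m²/day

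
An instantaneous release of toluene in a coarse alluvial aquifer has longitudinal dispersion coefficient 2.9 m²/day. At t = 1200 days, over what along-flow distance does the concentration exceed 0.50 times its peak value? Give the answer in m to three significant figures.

The plume is Gaussian with σ = √(2Dt) = √(2 × 2.9 × 1200) = 83.43 m.
C/C_peak = exp(−Δx²/(2σ²)) = 0.50 ⇒ Δx = σ·√(−2 ln 0.50) = 83.43 × 1.177 = 98.20 m.
Width = 2Δx = 196 m.

196 m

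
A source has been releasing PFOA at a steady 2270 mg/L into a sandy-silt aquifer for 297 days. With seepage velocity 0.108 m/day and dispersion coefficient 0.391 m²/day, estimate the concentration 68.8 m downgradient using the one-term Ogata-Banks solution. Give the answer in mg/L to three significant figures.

For a continuous step input, C/C₀ ≈ ½·erfc((x−vt)/(2√(Dt))).
vt = 0.108 × 297 = 32.076 m and 2√(Dt) = 2√(0.391 × 297) = 21.55 m.
Argument (x−vt)/(2√(Dt)) = (68.8 − 32.076)/21.55 = 1.704; ½·erfc(1.704) = 0.007980.
C = 2270 × 0.007980 = 18.1 mg/L.

18.1 mg/L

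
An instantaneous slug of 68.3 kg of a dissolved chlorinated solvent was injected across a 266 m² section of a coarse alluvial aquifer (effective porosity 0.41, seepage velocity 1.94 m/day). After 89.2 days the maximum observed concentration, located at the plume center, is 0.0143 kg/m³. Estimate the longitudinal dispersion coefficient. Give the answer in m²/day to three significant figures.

At the plume center C_max = M/(n_e·A·√(4πDt)), so D = M²/(4πt·(n_e·A·C_max)²).
n_e·A·C_max = 0.41 × 266 × 0.0143 = 1.560 kg/m.
D = 68.3²/(4π × 89.2 × 1.560²) = 1.71 m²/day.

1.71 m²/day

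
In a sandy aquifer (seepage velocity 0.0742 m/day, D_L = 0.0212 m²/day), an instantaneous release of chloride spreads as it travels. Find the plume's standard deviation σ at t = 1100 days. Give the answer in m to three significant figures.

6.83 m

Dispersive spreading gives a Gaussian with σ² = 2Dt; advection only shifts the center.
σ = √(2 × 0.0212 × 1100) = 6.83 m.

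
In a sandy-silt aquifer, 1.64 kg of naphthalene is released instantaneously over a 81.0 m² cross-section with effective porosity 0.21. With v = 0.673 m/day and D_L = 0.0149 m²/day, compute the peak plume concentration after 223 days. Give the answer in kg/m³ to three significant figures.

The peak of an instantaneous 1D plume sits at x = vt; there the Gaussian factor is 1 and C_max = M/(n_e·A·√(4πDt)), where n_e·A is the pore area the mass is dissolved in.
√(4πDt) = √(4π × 0.0149 × 223) = 6.462 m, so C_max = 1.64/(0.21 × 81.0 × 6.462) = 0.0149 kg/m³.

0.0149 kg/m³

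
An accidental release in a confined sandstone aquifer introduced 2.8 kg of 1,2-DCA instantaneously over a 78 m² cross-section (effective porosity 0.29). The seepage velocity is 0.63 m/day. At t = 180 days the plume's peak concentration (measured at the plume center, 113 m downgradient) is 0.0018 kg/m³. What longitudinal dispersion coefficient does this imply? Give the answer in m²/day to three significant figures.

At the plume center C_max = M/(n_e·A·√(4πDt)), so D = M²/(4πt·(n_e·A·C_max)²).
n_e·A·C_max = 0.29 × 78 × 0.0018 = 0.04072 kg/m.
D = 2.8²/(4π × 180 × 0.04072²) = 2.09 m²/day.

2.09 m²/day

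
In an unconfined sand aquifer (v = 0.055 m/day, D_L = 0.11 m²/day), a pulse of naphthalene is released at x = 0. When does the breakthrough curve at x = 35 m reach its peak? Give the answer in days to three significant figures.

601 days

For the 1D instantaneous-source solution, setting ∂C/∂t = 0 at fixed x gives v²t² + 2Dt − x² = 0, so t = (√(D² + v²x²) − D)/v².
√(D² + v²x²) = √(0.11² + 0.055² × 35²) = 1.928; v² = 0.003025.
t = (1.928 − 0.11)/0.003025 = 601 days (vs. the pure-advection estimate x/v = 636 d).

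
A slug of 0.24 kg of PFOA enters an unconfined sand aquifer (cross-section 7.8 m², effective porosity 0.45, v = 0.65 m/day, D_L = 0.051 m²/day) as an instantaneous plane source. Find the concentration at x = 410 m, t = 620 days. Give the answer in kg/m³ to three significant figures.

0.00233 kg/m³

For an instantaneous plane source, C(x,t) = M/(n_e·A·√(4πDt)) · exp(−(x−vt)²/(4Dt)), with n_e·A the pore (flow) area.
Plume center vt = 0.65 × 620 = 403 m, so the well at 410 m is 7 m downgradient of the peak.
√(4πDt) = 19.93 m, giving peak height M/(n_e·A·√(4πDt)) = 0.24/(0.45 × 7.8 × 19.93) = 0.003431 kg/m³.
(x−vt)²/(4Dt) = (7)²/(4 × 0.051 × 620) = 0.3874; exp(−0.3874) = 0.6788.
C = 0.003431 × 0.6788 = 0.00233 kg/m³.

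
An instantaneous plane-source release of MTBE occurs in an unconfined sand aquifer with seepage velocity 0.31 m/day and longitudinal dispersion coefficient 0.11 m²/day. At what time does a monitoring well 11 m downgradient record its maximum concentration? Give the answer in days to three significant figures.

34.4 days

For the 1D instantaneous-source solution, setting ∂C/∂t = 0 at fixed x gives v²t² + 2Dt − x² = 0, so t = (√(D² + v²x²) − D)/v².
√(D² + v²x²) = √(0.11² + 0.31² × 11²) = 3.412; v² = 0.0961.
t = (3.412 − 0.11)/0.0961 = 34.4 days (vs. the pure-advection estimate x/v = 35.5 d).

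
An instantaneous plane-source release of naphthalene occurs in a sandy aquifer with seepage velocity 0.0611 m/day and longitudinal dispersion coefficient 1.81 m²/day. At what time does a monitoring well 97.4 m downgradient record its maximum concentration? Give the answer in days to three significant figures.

For the 1D instantaneous-source solution, setting ∂C/∂t = 0 at fixed x gives v²t² + 2Dt − x² = 0, so t = (√(D² + v²x²) − D)/v².
√(D² + v²x²) = √(1.81² + 0.0611² × 97.4²) = 6.220; v² = 0.00373321.
t = (6.220 − 1.81)/0.00373321 = 1180 days (vs. the pure-advection estimate x/v = 1590 d).

1180 days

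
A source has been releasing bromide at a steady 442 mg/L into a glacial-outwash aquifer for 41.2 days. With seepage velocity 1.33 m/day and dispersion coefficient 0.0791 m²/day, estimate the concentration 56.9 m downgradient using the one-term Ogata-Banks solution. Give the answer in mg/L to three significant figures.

90.6 mg/L

For a continuous step input, C/C₀ ≈ ½·erfc((x−vt)/(2√(Dt))).
vt = 1.33 × 41.2 = 54.796 m and 2√(Dt) = 2√(0.0791 × 41.2) = 3.610 m.
Argument (x−vt)/(2√(Dt)) = (56.9 − 54.796)/3.610 = 0.5828; ½·erfc(0.5828) = 0.2049.
C = 442 × 0.2049 = 90.6 mg/L.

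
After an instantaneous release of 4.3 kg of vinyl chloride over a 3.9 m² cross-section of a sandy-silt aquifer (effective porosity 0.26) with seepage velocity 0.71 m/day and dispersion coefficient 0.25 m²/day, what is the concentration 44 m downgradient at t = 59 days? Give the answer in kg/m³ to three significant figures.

For an instantaneous plane source, C(x,t) = M/(n_e·A·√(4πDt)) · exp(−(x−vt)²/(4Dt)), with n_e·A the pore (flow) area.
Plume center vt = 0.71 × 59 = 41.89 m, so the well at 44 m is 2.11 m downgradient of the peak.
√(4πDt) = 13.61 m, giving peak height M/(n_e·A·√(4πDt)) = 4.3/(0.26 × 3.9 × 13.61) = 0.3116 kg/m³.
(x−vt)²/(4Dt) = (2.11)²/(4 × 0.25 × 59) = 0.07546; exp(−0.07546) = 0.9273.
C = 0.3116 × 0.9273 = 0.289 kg/m³.

0.289 kg/m³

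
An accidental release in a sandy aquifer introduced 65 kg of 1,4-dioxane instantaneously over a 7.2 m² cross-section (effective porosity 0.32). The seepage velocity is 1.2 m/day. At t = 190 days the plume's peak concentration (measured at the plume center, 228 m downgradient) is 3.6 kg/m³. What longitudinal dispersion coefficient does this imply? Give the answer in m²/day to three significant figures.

0.0257 m²/day

At the plume center C_max = M/(n_e·A·√(4πDt)), so D = M²/(4πt·(n_e·A·C_max)²).
n_e·A·C_max = 0.32 × 7.2 × 3.6 = 8.294 kg/m.
D = 65²/(4π × 190 × 8.294²) = 0.0257 m²/day.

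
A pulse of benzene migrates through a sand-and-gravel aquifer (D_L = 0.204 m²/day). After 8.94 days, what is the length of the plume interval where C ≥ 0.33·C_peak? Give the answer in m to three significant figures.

The plume is Gaussian with σ = √(2Dt) = √(2 × 0.204 × 8.94) = 1.910 m.
C/C_peak = exp(−Δx²/(2σ²)) = 0.33 ⇒ Δx = σ·√(−2 ln 0.33) = 1.910 × 1.489 = 2.844 m.
Width = 2Δx = 5.69 m.

5.69 m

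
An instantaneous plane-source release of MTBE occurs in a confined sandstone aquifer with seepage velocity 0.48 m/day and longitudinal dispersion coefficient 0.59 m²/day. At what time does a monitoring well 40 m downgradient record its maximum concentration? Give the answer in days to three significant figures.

For the 1D instantaneous-source solution, setting ∂C/∂t = 0 at fixed x gives v²t² + 2Dt − x² = 0, so t = (√(D² + v²x²) − D)/v².
√(D² + v²x²) = √(0.59² + 0.48² × 40²) = 19.21; v² = 0.2304.
t = (19.21 − 0.59)/0.2304 = 80.8 days (vs. the pure-advection estimate x/v = 83.3 d).

80.8 days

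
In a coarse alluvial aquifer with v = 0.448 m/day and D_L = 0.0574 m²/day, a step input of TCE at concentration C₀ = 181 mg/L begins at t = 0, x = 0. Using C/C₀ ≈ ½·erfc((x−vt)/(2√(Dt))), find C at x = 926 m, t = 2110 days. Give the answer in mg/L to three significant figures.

For a continuous step input, C/C₀ ≈ ½·erfc((x−vt)/(2√(Dt))).
vt = 0.448 × 2110 = 945.28 m and 2√(Dt) = 2√(0.0574 × 2110) = 22.01 m.
Argument (x−vt)/(2√(Dt)) = (926 − 945.28)/22.01 = -0.8760; ½·erfc(-0.8760) = 0.8923.
C = 181 × 0.8923 = 162 mg/L.

162 mg/L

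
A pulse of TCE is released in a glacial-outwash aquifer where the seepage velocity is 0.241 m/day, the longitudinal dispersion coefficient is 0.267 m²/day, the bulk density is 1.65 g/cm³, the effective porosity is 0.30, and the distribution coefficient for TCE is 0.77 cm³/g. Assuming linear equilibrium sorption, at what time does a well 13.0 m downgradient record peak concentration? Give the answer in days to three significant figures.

259 days

Retardation factor R = 1 + ρ_b·K_d/n = 1 + 1.65 × 0.77/0.30 = 5.235.
Sorption retards both mechanisms: v_R = v/R = 0.04604 m/day, D_R = D/R = 0.05100 m²/day.
Peak time from v_R²t² + 2D_R t − x² = 0: t = (√(D_R² + v_R²x²) − D_R)/v_R².
√(D_R² + v_R²x²) = √(0.05100² + 0.04604² × 13.0²) = 0.6007; v_R² = 0.002120.
t = (0.6007 − 0.05100)/0.002120 = 259 days.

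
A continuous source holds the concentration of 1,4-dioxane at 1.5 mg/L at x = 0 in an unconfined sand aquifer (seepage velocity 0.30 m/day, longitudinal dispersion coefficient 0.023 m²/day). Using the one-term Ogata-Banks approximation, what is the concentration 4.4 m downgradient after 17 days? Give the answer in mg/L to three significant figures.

1.18 mg/L

For a continuous step input, C/C₀ ≈ ½·erfc((x−vt)/(2√(Dt))).
vt = 0.30 × 17 = 5.1 m and 2√(Dt) = 2√(0.023 × 17) = 1.251 m.
Argument (x−vt)/(2√(Dt)) = (4.4 − 5.1)/1.251 = -0.5596; ½·erfc(-0.5596) = 0.7856.
C = 1.5 × 0.7856 = 1.18 mg/L.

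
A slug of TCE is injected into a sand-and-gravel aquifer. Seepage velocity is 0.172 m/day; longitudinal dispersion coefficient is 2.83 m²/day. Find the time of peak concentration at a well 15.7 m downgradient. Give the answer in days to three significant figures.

For the 1D instantaneous-source solution, setting ∂C/∂t = 0 at fixed x gives v²t² + 2Dt − x² = 0, so t = (√(D² + v²x²) − D)/v².
√(D² + v²x²) = √(2.83² + 0.172² × 15.7²) = 3.912; v² = 0.029584.
t = (3.912 − 2.83)/0.029584 = 36.6 days (vs. the pure-advection estimate x/v = 91.3 d).

36.6 days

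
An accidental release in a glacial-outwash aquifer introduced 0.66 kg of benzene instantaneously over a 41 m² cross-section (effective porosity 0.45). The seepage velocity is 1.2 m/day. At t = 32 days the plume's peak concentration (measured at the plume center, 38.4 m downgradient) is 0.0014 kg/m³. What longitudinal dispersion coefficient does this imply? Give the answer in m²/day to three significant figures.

1.62 m²/day

At the plume center C_max = M/(n_e·A·√(4πDt)), so D = M²/(4πt·(n_e·A·C_max)²).
n_e·A·C_max = 0.45 × 41 × 0.0014 = 0.02583 kg/m.
D = 0.66²/(4π × 32 × 0.02583²) = 1.62 m²/day.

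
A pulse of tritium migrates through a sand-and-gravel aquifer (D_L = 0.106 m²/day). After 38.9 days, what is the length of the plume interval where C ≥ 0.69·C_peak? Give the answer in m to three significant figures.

4.95 m

The plume is Gaussian with σ = √(2Dt) = √(2 × 0.106 × 38.9) = 2.872 m.
C/C_peak = exp(−Δx²/(2σ²)) = 0.69 ⇒ Δx = σ·√(−2 ln 0.69) = 2.872 × 0.8615 = 2.474 m.
Width = 2Δx = 4.95 m.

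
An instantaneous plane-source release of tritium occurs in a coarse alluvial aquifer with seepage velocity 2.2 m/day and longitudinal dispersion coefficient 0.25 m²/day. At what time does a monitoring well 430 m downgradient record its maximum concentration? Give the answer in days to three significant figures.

For the 1D instantaneous-source solution, setting ∂C/∂t = 0 at fixed x gives v²t² + 2Dt − x² = 0, so t = (√(D² + v²x²) − D)/v².
√(D² + v²x²) = √(0.25² + 2.2² × 430²) = 946.0; v² = 4.84.
t = (946.0 − 0.25)/4.84 = 195 days (vs. the pure-advection estimate x/v = 195 d).

195 days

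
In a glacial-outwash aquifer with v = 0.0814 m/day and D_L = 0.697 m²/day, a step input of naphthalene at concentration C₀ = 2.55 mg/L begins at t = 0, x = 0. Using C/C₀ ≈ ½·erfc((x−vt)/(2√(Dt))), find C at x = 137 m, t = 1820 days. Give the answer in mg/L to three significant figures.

For a continuous step input, C/C₀ ≈ ½·erfc((x−vt)/(2√(Dt))).
vt = 0.0814 × 1820 = 148.148 m and 2√(Dt) = 2√(0.697 × 1820) = 71.23 m.
Argument (x−vt)/(2√(Dt)) = (137 − 148.148)/71.23 = -0.1565; ½·erfc(-0.1565) = 0.5876.
C = 2.55 × 0.5876 = 1.50 mg/L.

1.50 mg/L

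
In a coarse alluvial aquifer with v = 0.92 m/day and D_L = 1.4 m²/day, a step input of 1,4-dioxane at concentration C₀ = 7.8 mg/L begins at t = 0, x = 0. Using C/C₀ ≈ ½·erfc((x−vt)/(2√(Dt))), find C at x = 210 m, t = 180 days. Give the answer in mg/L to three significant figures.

0.187 mg/L

For a continuous step input, C/C₀ ≈ ½·erfc((x−vt)/(2√(Dt))).
vt = 0.92 × 180 = 165.6 m and 2√(Dt) = 2√(1.4 × 180) = 31.75 m.
Argument (x−vt)/(2√(Dt)) = (210 − 165.6)/31.75 = 1.398; ½·erfc(1.398) = 0.02402.
C = 7.8 × 0.02402 = 0.187 mg/L.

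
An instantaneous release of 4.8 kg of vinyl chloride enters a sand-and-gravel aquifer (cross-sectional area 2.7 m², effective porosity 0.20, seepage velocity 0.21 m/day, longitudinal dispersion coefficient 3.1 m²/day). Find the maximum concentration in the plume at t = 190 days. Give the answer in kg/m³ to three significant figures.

The peak of an instantaneous 1D plume sits at x = vt; there the Gaussian factor is 1 and C_max = M/(n_e·A·√(4πDt)), where n_e·A is the pore area the mass is dissolved in.
√(4πDt) = √(4π × 3.1 × 190) = 86.03 m, so C_max = 4.8/(0.20 × 2.7 × 86.03) = 0.103 kg/m³.

0.103 kg/m³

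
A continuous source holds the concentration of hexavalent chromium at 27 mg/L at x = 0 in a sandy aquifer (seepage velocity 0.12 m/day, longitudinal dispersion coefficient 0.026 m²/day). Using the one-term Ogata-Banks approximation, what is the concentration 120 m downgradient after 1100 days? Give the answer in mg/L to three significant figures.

For a continuous step input, C/C₀ ≈ ½·erfc((x−vt)/(2√(Dt))).
vt = 0.12 × 1100 = 132 m and 2√(Dt) = 2√(0.026 × 1100) = 10.70 m.
Argument (x−vt)/(2√(Dt)) = (120 − 132)/10.70 = -1.121; ½·erfc(-1.121) = 0.9436.
C = 27 × 0.9436 = 25.5 mg/L.

25.5 mg/L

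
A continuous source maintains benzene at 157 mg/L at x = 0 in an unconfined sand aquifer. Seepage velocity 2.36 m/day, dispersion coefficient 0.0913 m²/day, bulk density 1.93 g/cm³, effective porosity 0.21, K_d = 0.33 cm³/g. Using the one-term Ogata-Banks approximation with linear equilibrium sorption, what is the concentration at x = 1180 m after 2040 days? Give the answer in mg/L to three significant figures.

145 mg/L

Retardation factor R = 1 + ρ_b·K_d/n = 1 + 1.93 × 0.33/0.21 = 4.033.
Sorption retards both mechanisms: v_R = v/R = 0.5852 m/day, D_R = D/R = 0.02264 m²/day.
v_R·t = 0.5852 × 2040 = 1193.808 m; 2√(D_R t) = 13.59 m; argument = (1180 − 1193.808)/13.59 = -1.016.
C = C₀ × ½·erfc(-1.016) = 157 × 0.9246 = 145 mg/L.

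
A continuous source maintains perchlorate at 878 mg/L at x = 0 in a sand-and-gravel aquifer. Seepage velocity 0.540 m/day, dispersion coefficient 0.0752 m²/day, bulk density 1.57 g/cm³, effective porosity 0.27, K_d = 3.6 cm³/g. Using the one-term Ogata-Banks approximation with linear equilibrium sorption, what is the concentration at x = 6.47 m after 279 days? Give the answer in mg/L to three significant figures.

Retardation factor R = 1 + ρ_b·K_d/n = 1 + 1.57 × 3.6/0.27 = 21.93.
Sorption retards both mechanisms: v_R = v/R = 0.02462 m/day, D_R = D/R = 0.003429 m²/day.
v_R·t = 0.02462 × 279 = 6.86898 m; 2√(D_R t) = 1.956 m; argument = (6.47 − 6.86898)/1.956 = -0.2040.
C = C₀ × ½·erfc(-0.2040) = 878 × 0.6135 = 539 mg/L.

539 mg/L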